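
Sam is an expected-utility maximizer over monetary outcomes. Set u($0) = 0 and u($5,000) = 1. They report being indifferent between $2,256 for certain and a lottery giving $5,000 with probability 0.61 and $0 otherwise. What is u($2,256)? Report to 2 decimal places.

0.61

u($2,256) equals the lottery's expected utility: 0.61·1 + 0.39·0 = 0.61.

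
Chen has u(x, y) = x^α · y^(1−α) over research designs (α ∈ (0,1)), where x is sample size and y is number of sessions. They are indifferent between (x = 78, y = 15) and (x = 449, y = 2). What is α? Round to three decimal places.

α ≈ 0.535

Indifference: 78^α · 15^(1−α) = 449^α · 2^(1−α).
Rearrange to (78/449)^α = (2/15)^(1−α) and take logs: α·-1.750314 = (1−α)·-2.014903.
Thus α·(-3.765217) = -2.014903, so α = -2.014903/-3.765217 ≈ 0.535.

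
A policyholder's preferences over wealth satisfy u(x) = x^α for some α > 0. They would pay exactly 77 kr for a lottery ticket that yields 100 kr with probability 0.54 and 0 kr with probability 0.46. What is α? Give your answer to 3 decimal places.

α ≈ 2.358

Since u(0) = 0, the lottery's EU is 0.54·100^α.
Setting u(77) equal to that: 77^α = 0.54·100^α ⇒ (77/100)^α = 0.54.
Take logs: α = ln 0.54 / ln(77/100) ≈ 2.35757.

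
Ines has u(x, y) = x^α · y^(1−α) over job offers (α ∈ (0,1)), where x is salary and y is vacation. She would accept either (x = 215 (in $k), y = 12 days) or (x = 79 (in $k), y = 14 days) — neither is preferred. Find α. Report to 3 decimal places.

α ≈ 0.133

Set the two utilities equal: 215^α·12^(1−α) = 79^α·14^(1−α).
(215/79)^α = (14/12)^(1−α); take logs: α·ln(215/79) = (1−α)·ln(14/12), i.e. α·1.001190 = (1−α)·0.154151.
With A = 1.001190 and B = 0.154151: α·A = (1−α)·B, so α = B/(A+B) = 0.154151/1.155341 ≈ 0.133.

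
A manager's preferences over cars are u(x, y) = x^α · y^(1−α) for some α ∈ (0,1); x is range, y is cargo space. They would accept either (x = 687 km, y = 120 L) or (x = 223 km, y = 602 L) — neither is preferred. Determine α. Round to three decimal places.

α ≈ 0.589

Indifference: 687^α · 120^(1−α) = 223^α · 602^(1−α).
Rearrange to (687/223)^α = (602/120)^(1−α) and take logs: α·1.125163 = (1−α)·1.612766.
With A = 1.125163 and B = 1.612766: α·A = (1−α)·B, so α = B/(A+B) = 1.612766/2.737929 ≈ 0.589.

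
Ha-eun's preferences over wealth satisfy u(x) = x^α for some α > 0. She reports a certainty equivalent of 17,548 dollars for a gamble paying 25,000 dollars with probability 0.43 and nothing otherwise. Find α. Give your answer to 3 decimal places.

The lottery's expected utility is 0.43·u(25000) + 0.57·u(0) = 0.43·25000^α (since u(0) = 0 for α > 0).
Equating: 17548^α = 0.43·25000^α, i.e. 0.7019^α = 0.43.
Take logs: α = ln 0.43 / ln(17548/25000) ≈ 2.38453.

α ≈ 2.385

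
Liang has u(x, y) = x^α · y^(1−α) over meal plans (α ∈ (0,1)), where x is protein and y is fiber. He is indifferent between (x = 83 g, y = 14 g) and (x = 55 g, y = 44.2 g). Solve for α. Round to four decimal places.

The Cobb–Douglas utilities coincide, so 83^α·14^(1−α) = 55^α·44.2^(1−α).
Taking logs: α·ln 83 + (1−α)·ln 14 = α·ln 55 + (1−α)·ln 44.2, i.e. α·0.4115074 = (1−α)·1.1496675.
So α/(1−α) = (1.1496675)/(0.4115074) = 2.7937954, and α = 2.7937954/3.7937954 ≈ 0.7364.

α ≈ 0.7364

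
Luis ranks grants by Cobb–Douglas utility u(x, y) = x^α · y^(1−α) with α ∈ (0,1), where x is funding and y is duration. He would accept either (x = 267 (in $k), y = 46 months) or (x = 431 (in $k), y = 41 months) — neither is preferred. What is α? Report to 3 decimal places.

α ≈ 0.194

Set the two utilities equal: 267^α·46^(1−α) = 431^α·41^(1−α).
(267/431)^α = (41/46)^(1−α); take logs: α·ln(267/431) = (1−α)·ln(41/46), i.e. α·-0.478859 = (1−α)·-0.115069.
So α/(1−α) = (-0.115069)/(-0.478859) = 0.240298, and α = 0.240298/1.240298 ≈ 0.194.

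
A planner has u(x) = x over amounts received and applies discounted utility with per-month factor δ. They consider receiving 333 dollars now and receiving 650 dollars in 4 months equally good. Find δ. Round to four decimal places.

δ ≈ 0.8460

Equating discounted utilities: u(333) = δ^4·u(650) ⇒ δ^4 = u(333)/u(650).
With u(x) = x: δ^4 = 333/650 = 0.51231.
Hence δ = (0.51231)^(1/4) = 0.846024.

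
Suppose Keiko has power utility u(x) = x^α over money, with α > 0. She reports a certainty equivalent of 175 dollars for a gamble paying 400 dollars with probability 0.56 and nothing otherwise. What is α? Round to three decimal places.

EU(lottery) = 0.56·400^α + 0.44·0 = 0.56·400^α.
Indifference: 175^α = 0.56·400^α, so (175/400)^α = 0.56.
Take logs: α = ln 0.56 / ln(175/400) ≈ 0.70138.

α ≈ 0.701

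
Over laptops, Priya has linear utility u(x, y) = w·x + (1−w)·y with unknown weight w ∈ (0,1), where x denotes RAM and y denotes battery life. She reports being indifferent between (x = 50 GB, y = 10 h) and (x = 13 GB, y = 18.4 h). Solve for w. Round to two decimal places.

u(50,10) = u(13,18.4) means w·50 + (1−w)·10 = w·13 + (1−w)·18.4.
w·(50−13) = (1−w)·(18.4−10), i.e. w·37 = (1−w)·8.4.
Hence w = 8.4/(37+8.4) = 8.4/45.4 = 0.19.

w = 0.19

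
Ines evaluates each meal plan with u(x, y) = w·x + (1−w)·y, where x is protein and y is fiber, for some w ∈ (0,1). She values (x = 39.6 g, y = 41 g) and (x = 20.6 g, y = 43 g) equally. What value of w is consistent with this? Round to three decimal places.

w = 0.095

Indifference: w·39.6 + (1−w)·41 = w·20.6 + (1−w)·43.
Collecting terms: w·19 = (1−w)·2.
So w/(1−w) = 2/19 = 0.1053, giving w = 2/(19+2) = 0.095.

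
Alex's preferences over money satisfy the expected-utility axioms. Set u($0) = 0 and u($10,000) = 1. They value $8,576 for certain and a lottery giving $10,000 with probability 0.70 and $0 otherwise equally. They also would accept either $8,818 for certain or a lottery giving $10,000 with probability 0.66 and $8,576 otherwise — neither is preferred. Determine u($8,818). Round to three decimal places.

The first gamble pins u($8,576): it must equal 0.70·1 + 0.30·0 = 0.70.
Then u($8,818) = 0.66·u($10,000) + 0.34·u($8,576) = 0.66·1.00 + 0.34·0.70 = 0.8980.

0.898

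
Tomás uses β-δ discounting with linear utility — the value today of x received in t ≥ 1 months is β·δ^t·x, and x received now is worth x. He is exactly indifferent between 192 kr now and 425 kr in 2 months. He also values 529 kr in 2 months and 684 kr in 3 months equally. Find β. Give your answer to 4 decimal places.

β ≈ 0.7553

From the later pair, β·δ^2·529 = β·δ^3·684; dividing through, δ = 529/684 = 0.77339.
Now use the now-vs-future pair: 192 = β·δ^2·425 gives β = 192/(0.59813·425) ≈ 0.7553.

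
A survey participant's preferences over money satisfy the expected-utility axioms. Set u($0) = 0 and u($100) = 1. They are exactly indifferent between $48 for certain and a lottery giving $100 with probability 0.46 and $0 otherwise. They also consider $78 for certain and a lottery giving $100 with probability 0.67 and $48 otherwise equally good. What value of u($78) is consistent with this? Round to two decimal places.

From the first indifference, u($48) = 0.46·u($100) + 0.54·u($0) = 0.46·1 + 0.54·0 = 0.46.
Chaining: u($78) = 0.67·1.00 + 0.33·0.46 = 0.8218.

0.82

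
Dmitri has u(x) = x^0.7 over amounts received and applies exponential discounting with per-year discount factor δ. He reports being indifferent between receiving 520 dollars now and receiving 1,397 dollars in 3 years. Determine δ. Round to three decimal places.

Equating discounted utilities: u(520) = δ^3·u(1397) ⇒ δ^3 = u(520)/u(1397).
Since u(x) = x^0.7, δ^3 = (520/1397)^0.7 = 0.37223^0.7 = 0.50069.
Taking the cube root: δ = 0.50069^(1/3) ≈ 0.794.

δ ≈ 0.794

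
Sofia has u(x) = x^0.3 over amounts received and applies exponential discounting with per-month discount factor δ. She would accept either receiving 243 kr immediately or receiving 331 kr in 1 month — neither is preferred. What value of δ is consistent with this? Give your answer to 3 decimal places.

δ ≈ 0.911

Equating discounted utilities: u(243) = δ·u(331) ⇒ δ = u(243)/u(331).
Since u(x) = x^0.3, δ = (243/331)^0.3 = 0.73414^0.3 = 0.91145.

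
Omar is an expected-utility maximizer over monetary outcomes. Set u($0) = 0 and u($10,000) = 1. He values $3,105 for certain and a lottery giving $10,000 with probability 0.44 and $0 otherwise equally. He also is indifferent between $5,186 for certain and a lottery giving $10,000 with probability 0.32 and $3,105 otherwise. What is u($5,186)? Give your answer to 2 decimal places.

First, u($3,105) = 0.44·u($10,000) + 0.56·u($0) = 0.44.
The second indifference gives u($5,186) = 0.32·u($10,000) + 0.68·u($3,105) = 0.32·1.00 + 0.68·0.44 = 0.6192.

0.62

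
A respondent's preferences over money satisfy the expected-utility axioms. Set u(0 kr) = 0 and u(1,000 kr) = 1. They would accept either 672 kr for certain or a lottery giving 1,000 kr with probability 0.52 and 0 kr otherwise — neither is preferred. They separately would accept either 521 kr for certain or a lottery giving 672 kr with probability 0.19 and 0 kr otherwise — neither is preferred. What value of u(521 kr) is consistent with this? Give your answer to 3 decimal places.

0.099

The first gamble pins u(672 kr): it must equal 0.52·1 + 0.48·0 = 0.52.
The second indifference gives u(521 kr) = 0.19·u(672 kr) + 0.81·u(0 kr) = 0.19·0.52 + 0.81·0.00 = 0.0988.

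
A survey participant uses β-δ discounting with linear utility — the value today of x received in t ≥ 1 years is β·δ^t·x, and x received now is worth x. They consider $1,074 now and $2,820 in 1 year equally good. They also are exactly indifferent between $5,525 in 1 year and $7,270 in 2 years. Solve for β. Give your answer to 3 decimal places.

β ≈ 0.501

The second indifference involves only future payoffs, so β cancels: β·δ^1·5525 = β·δ^2·7270, giving δ = 5525/7270 = 0.75997.
The first indifference: 1074 = β·δ·2820, so β = 1074/(δ·2820) = 1074/(0.75997·2820) ≈ 0.501.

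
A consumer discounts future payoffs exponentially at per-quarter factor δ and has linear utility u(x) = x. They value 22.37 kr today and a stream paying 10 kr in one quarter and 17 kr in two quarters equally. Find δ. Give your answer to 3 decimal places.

δ ≈ 0.890

The stream is worth 10δ + 17δ² today, so 10δ + 17δ² = 22.37.
So 17δ² + 10δ − 22.37 = 0.
δ = (−10 + √(10² + 4·17·22.37)) / (2·17) = (−10 + √1621.16) / 34 ≈ 0.890.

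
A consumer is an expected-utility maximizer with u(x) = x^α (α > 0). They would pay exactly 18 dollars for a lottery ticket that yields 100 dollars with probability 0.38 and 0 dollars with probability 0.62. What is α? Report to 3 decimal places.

α ≈ 0.564

The lottery's expected utility is 0.38·u(100) + 0.62·u(0) = 0.38·100^α (since u(0) = 0 for α > 0).
Indifference: 18^α = 0.38·100^α, so (18/100)^α = 0.38.
α = ln(0.38) / ln(18/100) = -0.967584/-1.714798 ≈ 0.564.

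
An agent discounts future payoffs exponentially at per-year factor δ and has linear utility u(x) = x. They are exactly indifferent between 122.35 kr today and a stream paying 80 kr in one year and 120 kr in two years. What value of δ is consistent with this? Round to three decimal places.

Equating present values: 122.35 = 80δ + 120δ².
That is, 120δ² + 80δ − 122.35 = 0, a quadratic in δ.
δ = (−80 + √(80² + 4·120·122.35)) / (2·120) = (−80 + √65128.00) / 240 ≈ 0.730.

δ ≈ 0.730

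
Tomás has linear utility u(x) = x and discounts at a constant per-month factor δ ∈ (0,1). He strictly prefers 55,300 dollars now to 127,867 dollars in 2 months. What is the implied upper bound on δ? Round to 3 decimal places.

The preference means 55300 > δ^2·127867.
Dividing by 127867: δ^2 < 0.43248. Both sides are positive, so the square root keeps the direction.
δ < 0.43248^(1/2) = 0.658.

δ < 0.658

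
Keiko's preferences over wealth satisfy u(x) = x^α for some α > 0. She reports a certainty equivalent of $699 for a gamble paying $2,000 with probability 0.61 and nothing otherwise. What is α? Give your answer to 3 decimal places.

α ≈ 0.470

EU(lottery) = 0.61·2000^α + 0.39·0 = 0.61·2000^α.
Equating: 699^α = 0.61·2000^α, i.e. 0.3495^α = 0.61.
α = ln(0.61) / ln(699/2000) = -0.494296/-1.051252 ≈ 0.470.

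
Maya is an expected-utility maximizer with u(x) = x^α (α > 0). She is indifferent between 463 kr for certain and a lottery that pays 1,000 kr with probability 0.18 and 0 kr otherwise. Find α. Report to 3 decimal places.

Since u(0) = 0, the lottery's EU is 0.18·1000^α.
Setting u(463) equal to that: 463^α = 0.18·1000^α ⇒ (463/1000)^α = 0.18.
Taking logs: α·ln(463/1000) = ln(0.18), so α = -1.714798 / -0.770028 ≈ 2.227.

α ≈ 2.227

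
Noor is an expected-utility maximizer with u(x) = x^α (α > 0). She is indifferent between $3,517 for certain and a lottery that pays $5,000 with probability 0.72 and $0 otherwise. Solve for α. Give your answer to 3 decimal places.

α ≈ 0.934

The lottery's expected utility is 0.72·u(5000) + 0.28·u(0) = 0.72·5000^α (since u(0) = 0 for α > 0).
Indifference: 3517^α = 0.72·5000^α, so (3517/5000)^α = 0.72.
Taking logs: α·ln(3517/5000) = ln(0.72), so α = -0.328504 / -0.351830 ≈ 0.934.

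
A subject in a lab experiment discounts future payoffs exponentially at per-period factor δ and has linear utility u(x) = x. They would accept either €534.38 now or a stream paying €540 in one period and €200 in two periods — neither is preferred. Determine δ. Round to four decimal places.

Present value of the stream is 540·δ + 200·δ². Indifference gives 540δ + 200δ² = 534.38.
So 200δ² + 540δ − 534.38 = 0.
The positive root is δ = [−540 + √(540² + 4·200·534.38)] / (2·200) = (−540 + 848.000)/400 ≈ 0.7700.

δ ≈ 0.7700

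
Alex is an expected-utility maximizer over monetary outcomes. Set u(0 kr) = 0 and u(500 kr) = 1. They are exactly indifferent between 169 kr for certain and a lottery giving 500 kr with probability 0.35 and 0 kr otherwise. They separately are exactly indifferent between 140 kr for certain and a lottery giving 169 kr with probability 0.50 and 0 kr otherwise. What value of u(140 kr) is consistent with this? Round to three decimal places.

From the first indifference, u(169 kr) = 0.35·u(500 kr) + 0.65·u(0 kr) = 0.35·1 + 0.65·0 = 0.35.
The second indifference gives u(140 kr) = 0.50·u(169 kr) + 0.50·u(0 kr) = 0.50·0.35 + 0.50·0.00 = 0.1750.

0.175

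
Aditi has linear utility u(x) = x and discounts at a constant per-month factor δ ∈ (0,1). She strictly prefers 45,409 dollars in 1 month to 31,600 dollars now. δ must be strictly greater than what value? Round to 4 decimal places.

δ > 0.6959

The preference means 31600 < δ·45409.
Dividing through by 45409 gives δ > 0.69590.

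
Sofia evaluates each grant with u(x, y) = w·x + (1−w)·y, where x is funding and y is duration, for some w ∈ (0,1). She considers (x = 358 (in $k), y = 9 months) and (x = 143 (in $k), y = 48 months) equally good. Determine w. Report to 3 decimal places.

u(358,9) = u(143,48) means w·358 + (1−w)·9 = w·143 + (1−w)·48.
Collecting terms: w·215 = (1−w)·39.
So w/(1−w) = 39/215 = 0.1814, giving w = 39/(215+39) = 0.154.

w = 0.154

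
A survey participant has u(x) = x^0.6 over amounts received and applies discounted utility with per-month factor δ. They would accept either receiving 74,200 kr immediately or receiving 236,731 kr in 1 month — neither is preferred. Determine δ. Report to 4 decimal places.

δ ≈ 0.4985

The payoff in 1 month is discounted by δ, so u(74200) = δ·u(236731) and δ = u(74200)/u(236731).
With u(x) = x^0.6: δ = 74200^0.6/236731^0.6 = (74200/236731)^0.6 = 0.49853.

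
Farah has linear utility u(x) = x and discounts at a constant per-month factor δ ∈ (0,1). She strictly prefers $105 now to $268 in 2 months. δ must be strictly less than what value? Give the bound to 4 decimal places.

δ < 0.6259

Comparing present values: 105 > δ^2·268.
Hence δ^2 < 105/268 = 0.39179, and x ↦ x^(1/2) is increasing on (0,∞).
δ < 0.39179^(1/2) = 0.6259.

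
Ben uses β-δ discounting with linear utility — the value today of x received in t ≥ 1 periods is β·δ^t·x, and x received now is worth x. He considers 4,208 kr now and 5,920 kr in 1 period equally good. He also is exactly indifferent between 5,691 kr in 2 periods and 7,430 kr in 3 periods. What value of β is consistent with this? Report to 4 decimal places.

Both payoffs in the second observation are in the future, so β drops out: δ^2·5691 = δ^3·7430 ⇒ δ = 5691/7430 = 0.76595.
Substituting δ into 4208 = β·δ·5920: β = 4208/(4534.417) ≈ 0.9280.

β ≈ 0.9280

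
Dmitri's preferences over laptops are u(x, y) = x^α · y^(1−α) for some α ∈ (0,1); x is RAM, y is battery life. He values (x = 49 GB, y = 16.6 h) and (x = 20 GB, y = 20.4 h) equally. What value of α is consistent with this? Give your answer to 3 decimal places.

Set the two utilities equal: 49^α·16.6^(1−α) = 20^α·20.4^(1−α).
Rearrange to (49/20)^α = (20.4/16.6)^(1−α) and take logs: α·0.896088 = (1−α)·0.206132.
So α/(1−α) = (0.206132)/(0.896088) = 0.230035, and α = 0.230035/1.230035 ≈ 0.187.

α ≈ 0.187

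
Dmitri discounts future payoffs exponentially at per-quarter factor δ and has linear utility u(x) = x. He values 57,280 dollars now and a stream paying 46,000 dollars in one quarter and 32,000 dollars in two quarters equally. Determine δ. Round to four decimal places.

Present value of the stream is 46000·δ + 32000·δ². Indifference gives 46000δ + 32000δ² = 57280.
Rearranged: 32000δ² + 46000δ − 57280 = 0.
By the quadratic formula (taking the positive root), δ = (−46000 + √9447840000.00) / 64000 ≈ 0.8000.

δ ≈ 0.8000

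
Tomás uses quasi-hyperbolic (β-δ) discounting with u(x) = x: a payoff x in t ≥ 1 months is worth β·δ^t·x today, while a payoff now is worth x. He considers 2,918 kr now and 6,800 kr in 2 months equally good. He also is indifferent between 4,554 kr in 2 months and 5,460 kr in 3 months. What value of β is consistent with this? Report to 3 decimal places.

From the later pair, β·δ^2·4554 = β·δ^3·5460; dividing through, δ = 4554/5460 = 0.83407.
The first indifference: 2918 = β·δ^2·6800, so β = 2918/(δ^2·6800) = 2918/(0.69567·6800) ≈ 0.617.

β ≈ 0.617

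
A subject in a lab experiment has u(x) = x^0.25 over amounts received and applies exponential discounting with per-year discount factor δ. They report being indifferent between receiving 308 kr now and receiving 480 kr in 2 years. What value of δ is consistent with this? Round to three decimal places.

δ ≈ 0.946

Indifference means u(308) = δ^2 · u(480), so δ^2 = u(308)/u(480).
Since u(x) = x^0.25, δ^2 = (308/480)^0.25 = 0.64167^0.25 = 0.89501.
Taking the square root: δ = 0.89501^(1/2) ≈ 0.946.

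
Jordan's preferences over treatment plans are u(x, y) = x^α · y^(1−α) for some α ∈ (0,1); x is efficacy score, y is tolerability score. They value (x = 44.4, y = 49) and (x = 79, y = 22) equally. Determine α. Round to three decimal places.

The Cobb–Douglas utilities coincide, so 44.4^α·49^(1−α) = 79^α·22^(1−α).
Taking logs: α·ln 44.4 + (1−α)·ln 49 = α·ln 79 + (1−α)·ln 22, i.e. α·-0.576208 = (1−α)·-0.800778.
With A = -0.576208 and B = -0.800778: α·A = (1−α)·B, so α = B/(A+B) = -0.800778/-1.376986 ≈ 0.582.

α ≈ 0.582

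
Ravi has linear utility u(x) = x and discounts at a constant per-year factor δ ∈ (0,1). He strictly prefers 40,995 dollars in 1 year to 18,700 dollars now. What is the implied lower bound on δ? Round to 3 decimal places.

The preference means 18700 < δ·40995.
So δ > 18700/40995 = 0.45615.

δ > 0.456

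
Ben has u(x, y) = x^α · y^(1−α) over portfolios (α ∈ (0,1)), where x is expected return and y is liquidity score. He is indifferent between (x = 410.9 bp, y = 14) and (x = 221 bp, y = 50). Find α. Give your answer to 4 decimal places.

The Cobb–Douglas utilities coincide, so 410.9^α·14^(1−α) = 221^α·50^(1−α).
Taking logs: α·ln 410.9 + (1−α)·ln 14 = α·ln 221 + (1−α)·ln 50, i.e. α·0.6201872 = (1−α)·1.2729657.
Thus α·(1.8931529) = 1.2729657, so α = 1.2729657/1.8931529 ≈ 0.6724.

α ≈ 0.6724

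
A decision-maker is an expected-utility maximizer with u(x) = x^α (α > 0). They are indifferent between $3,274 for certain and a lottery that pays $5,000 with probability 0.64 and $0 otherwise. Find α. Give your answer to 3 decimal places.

EU(lottery) = 0.64·5000^α + 0.36·0 = 0.64·5000^α.
Setting u(3274) equal to that: 3274^α = 0.64·5000^α ⇒ (3274/5000)^α = 0.64.
α = ln(0.64) / ln(3274/5000) = -0.446287/-0.423425 ≈ 1.054.

α ≈ 1.054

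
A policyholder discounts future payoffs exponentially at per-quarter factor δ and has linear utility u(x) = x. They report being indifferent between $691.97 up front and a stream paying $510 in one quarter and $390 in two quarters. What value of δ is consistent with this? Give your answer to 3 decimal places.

δ ≈ 0.830

Present value of the stream is 510·δ + 390·δ². Indifference gives 510δ + 390δ² = 691.97.
That is, 390δ² + 510δ − 691.97 = 0, a quadratic in δ.
The positive root is δ = [−510 + √(510² + 4·390·691.97)] / (2·390) = (−510 + 1157.399)/780 ≈ 0.830.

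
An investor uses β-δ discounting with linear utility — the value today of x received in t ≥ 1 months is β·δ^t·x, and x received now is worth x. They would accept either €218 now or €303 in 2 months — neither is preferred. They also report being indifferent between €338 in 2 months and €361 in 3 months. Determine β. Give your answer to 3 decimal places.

Both payoffs in the second observation are in the future, so β drops out: δ^2·338 = δ^3·361 ⇒ δ = 338/361 = 0.93629.
The first indifference: 218 = β·δ^2·303, so β = 218/(δ^2·303) = 218/(0.87664·303) ≈ 0.821.

β ≈ 0.821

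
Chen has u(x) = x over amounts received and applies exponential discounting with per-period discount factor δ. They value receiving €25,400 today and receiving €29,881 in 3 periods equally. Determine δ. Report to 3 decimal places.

δ ≈ 0.947

Equating discounted utilities: u(25400) = δ^3·u(29881) ⇒ δ^3 = u(25400)/u(29881).
With u(x) = x: δ^3 = 25400/29881 = 0.85004.
Hence δ = (0.85004)^(1/3) = 0.94728.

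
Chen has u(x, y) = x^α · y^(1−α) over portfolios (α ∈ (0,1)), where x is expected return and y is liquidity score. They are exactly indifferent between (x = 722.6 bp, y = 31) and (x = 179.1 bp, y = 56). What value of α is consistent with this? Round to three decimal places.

Indifference: 722.6^α · 31^(1−α) = 179.1^α · 56^(1−α).
Taking logs: α·ln 722.6 + (1−α)·ln 31 = α·ln 179.1 + (1−α)·ln 56, i.e. α·1.394912 = (1−α)·0.591364.
So α/(1−α) = (0.591364)/(1.394912) = 0.423944, and α = 0.423944/1.423944 ≈ 0.298.

α ≈ 0.298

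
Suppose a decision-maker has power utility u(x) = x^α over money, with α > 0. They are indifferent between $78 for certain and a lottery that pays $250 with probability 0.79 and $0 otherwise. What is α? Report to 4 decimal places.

α ≈ 0.2024

Since u(0) = 0, the lottery's EU is 0.79·250^α.
Indifference: 78^α = 0.79·250^α, so (78/250)^α = 0.79.
Taking logs: α·ln(78/250) = ln(0.79), so α = -0.2357223 / -1.1647521 ≈ 0.2024.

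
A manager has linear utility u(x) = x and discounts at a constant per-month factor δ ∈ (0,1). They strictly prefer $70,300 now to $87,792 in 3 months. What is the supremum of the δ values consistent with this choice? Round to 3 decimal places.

δ < 0.929

Comparing present values: 70300 > δ^3·87792.
Dividing by 87792: δ^3 < 0.80076. Both sides are positive, so the cube root keeps the direction.
δ < 0.80076^(1/3) = 0.929.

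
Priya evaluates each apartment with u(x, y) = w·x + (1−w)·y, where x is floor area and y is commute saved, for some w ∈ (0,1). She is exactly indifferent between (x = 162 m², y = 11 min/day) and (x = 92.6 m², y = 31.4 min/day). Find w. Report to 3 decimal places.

u(162,11) = u(92.6,31.4) means w·162 + (1−w)·11 = w·92.6 + (1−w)·31.4.
Rearranging, 69.4·w − 20.4·(1−w) = 0.
The marginal rate of substitution is 20.4/69.4, so w = 20.4/(69.4+20.4) = 0.227.

w = 0.227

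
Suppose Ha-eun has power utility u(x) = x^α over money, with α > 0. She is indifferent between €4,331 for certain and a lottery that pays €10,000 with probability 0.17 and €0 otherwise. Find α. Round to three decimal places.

α ≈ 2.118

EU(lottery) = 0.17·10000^α + 0.83·0 = 0.17·10000^α.
Equating: 4331^α = 0.17·10000^α, i.e. 0.4331^α = 0.17.
Taking logs: α·ln(4331/10000) = ln(0.17), so α = -1.771957 / -0.836787 ≈ 2.118.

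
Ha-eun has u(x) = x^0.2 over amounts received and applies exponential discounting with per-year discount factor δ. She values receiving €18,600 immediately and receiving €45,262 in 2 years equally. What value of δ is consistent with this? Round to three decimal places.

Indifference means u(18600) = δ^2 · u(45262), so δ^2 = u(18600)/u(45262).
With u(x) = x^0.2: δ^2 = 18600^0.2/45262^0.2 = (18600/45262)^0.2 = 0.83706.
Hence δ = (0.83706)^(1/2) = 0.91491.

δ ≈ 0.915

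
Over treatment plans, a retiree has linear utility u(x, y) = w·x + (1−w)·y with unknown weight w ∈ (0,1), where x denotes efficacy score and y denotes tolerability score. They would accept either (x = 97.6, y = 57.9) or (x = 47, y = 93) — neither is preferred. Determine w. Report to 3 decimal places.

Indifference: w·97.6 + (1−w)·57.9 = w·47 + (1−w)·93.
Collecting terms: w·50.6 = (1−w)·35.1.
Hence w = 35.1/(50.6+35.1) = 35.1/85.7 = 0.410.

w = 0.410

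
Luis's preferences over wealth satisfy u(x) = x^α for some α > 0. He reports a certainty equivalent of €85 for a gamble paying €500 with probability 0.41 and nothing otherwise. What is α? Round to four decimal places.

Since u(0) = 0, the lottery's EU is 0.41·500^α.
Equating: 85^α = 0.41·500^α, i.e. 0.1700^α = 0.41.
α = ln(0.41) / ln(85/500) = -0.8915981/-1.7719568 ≈ 0.5032.

α ≈ 0.5032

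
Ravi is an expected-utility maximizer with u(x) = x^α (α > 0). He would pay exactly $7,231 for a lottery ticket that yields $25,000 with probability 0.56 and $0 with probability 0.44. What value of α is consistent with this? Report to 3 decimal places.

The lottery's expected utility is 0.56·u(25000) + 0.44·u(0) = 0.56·25000^α (since u(0) = 0 for α > 0).
Setting u(7231) equal to that: 7231^α = 0.56·25000^α ⇒ (7231/25000)^α = 0.56.
Taking logs: α·ln(7231/25000) = ln(0.56), so α = -0.579818 / -1.240498 ≈ 0.467.

α ≈ 0.467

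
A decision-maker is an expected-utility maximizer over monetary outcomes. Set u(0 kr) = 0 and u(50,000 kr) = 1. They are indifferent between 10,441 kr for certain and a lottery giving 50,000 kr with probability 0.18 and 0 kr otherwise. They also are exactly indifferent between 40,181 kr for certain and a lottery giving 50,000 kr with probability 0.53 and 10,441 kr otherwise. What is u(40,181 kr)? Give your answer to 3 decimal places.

First, u(10,441 kr) = 0.18·u(50,000 kr) + 0.82·u(0 kr) = 0.18.
Then u(40,181 kr) = 0.53·u(50,000 kr) + 0.47·u(10,441 kr) = 0.53·1.00 + 0.47·0.18 = 0.6146.

0.615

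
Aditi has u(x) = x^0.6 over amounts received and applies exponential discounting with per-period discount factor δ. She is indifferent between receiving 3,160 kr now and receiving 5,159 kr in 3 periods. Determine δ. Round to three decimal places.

The payoff in 3 periods is discounted by δ^3, so u(3160) = δ^3·u(5159) and δ^3 = u(3160)/u(5159).
With u(x) = x^0.6: δ^3 = 3160^0.6/5159^0.6 = (3160/5159)^0.6 = 0.74520.
Taking the cube root: δ = 0.74520^(1/3) ≈ 0.907.

δ ≈ 0.907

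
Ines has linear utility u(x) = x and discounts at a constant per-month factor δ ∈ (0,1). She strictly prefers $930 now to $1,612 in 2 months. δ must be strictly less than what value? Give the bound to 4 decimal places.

δ < 0.7596

Under u(x) = x this choice says 930 > δ^2·1612.
Dividing by 1612: δ^2 < 0.57692. Both sides are positive, so the square root keeps the direction.
δ < 0.57692^(1/2) = 0.7596.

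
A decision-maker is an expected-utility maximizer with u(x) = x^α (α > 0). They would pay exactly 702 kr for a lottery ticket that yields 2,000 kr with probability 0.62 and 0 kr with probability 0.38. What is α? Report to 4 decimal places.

α ≈ 0.4566

The lottery's expected utility is 0.62·u(2000) + 0.38·u(0) = 0.62·2000^α (since u(0) = 0 for α > 0).
Setting u(702) equal to that: 702^α = 0.62·2000^α ⇒ (702/2000)^α = 0.62.
α = ln(0.62) / ln(702/2000) = -0.4780358/-1.0469691 ≈ 0.4566.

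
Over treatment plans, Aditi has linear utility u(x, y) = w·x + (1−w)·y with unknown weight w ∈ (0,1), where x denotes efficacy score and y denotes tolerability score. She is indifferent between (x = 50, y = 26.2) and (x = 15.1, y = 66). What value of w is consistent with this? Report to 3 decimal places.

w = 0.533

Equating utilities: w·50 + (1−w)·26.2 = w·15.1 + (1−w)·66.
Rearranging, 34.9·w − 39.8·(1−w) = 0.
The marginal rate of substitution is 39.8/34.9, so w = 39.8/(34.9+39.8) = 0.533.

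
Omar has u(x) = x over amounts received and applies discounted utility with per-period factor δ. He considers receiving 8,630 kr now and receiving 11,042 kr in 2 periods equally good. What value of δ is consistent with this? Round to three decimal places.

The payoff in 2 periods is discounted by δ^2, so u(8630) = δ^2·u(11042) and δ^2 = u(8630)/u(11042).
With u(x) = x: δ^2 = 8630/11042 = 0.78156.
Hence δ = (0.78156)^(1/2) = 0.88406.

δ ≈ 0.884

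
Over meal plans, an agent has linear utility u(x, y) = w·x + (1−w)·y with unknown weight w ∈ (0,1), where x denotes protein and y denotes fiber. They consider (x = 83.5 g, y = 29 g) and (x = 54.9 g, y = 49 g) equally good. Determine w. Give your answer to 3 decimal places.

u(83.5,29) = u(54.9,49) means w·83.5 + (1−w)·29 = w·54.9 + (1−w)·49.
Rearranging, 28.6·w − 20·(1−w) = 0.
Hence w = 20/(28.6+20) = 20/48.6 = 0.412.

w = 0.412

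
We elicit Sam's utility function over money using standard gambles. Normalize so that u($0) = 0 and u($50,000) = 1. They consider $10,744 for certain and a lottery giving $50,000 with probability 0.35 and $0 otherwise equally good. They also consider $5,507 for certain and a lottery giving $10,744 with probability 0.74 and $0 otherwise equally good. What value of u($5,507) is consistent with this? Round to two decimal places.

From the first indifference, u($10,744) = 0.35·u($50,000) + 0.65·u($0) = 0.35·1 + 0.65·0 = 0.35.
Chaining: u($5,507) = 0.74·0.35 + 0.26·0.00 = 0.2590.

0.26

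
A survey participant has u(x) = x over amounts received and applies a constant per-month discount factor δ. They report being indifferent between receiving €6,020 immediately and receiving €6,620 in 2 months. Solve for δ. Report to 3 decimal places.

Equating discounted utilities: u(6020) = δ^2·u(6620) ⇒ δ^2 = u(6020)/u(6620).
With u(x) = x: δ^2 = 6020/6620 = 0.90937.
So δ = 0.90937^(1/2) ≈ 0.954.

δ ≈ 0.954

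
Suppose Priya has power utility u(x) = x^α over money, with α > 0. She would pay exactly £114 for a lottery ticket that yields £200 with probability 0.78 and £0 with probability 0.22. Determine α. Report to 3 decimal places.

The lottery's expected utility is 0.78·u(200) + 0.22·u(0) = 0.78·200^α (since u(0) = 0 for α > 0).
Indifference: 114^α = 0.78·200^α, so (114/200)^α = 0.78.
Taking logs: α·ln(114/200) = ln(0.78), so α = -0.248461 / -0.562119 ≈ 0.442.

α ≈ 0.442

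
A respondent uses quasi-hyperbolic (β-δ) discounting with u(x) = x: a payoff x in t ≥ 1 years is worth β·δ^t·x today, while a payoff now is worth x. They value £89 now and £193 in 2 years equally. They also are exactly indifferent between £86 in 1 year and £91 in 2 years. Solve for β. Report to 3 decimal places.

β ≈ 0.516

Both payoffs in the second observation are in the future, so β drops out: δ^1·86 = δ^2·91 ⇒ δ = 86/91 = 0.94505.
The first indifference: 89 = β·δ^2·193, so β = 89/(δ^2·193) = 89/(0.89313·193) ≈ 0.516.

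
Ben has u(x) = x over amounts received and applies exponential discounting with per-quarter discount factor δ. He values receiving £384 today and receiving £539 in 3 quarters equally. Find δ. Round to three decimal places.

The payoff in 3 quarters is discounted by δ^3, so u(384) = δ^3·u(539) and δ^3 = u(384)/u(539).
With u(x) = x: δ^3 = 384/539 = 0.71243.
So δ = 0.71243^(1/3) ≈ 0.893.

δ ≈ 0.893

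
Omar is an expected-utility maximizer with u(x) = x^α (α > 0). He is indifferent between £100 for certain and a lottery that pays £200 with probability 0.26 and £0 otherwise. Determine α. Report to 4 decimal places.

Since u(0) = 0, the lottery's EU is 0.26·200^α.
Indifference: 100^α = 0.26·200^α, so (100/200)^α = 0.26.
Taking logs: α·ln(100/200) = ln(0.26), so α = -1.3470736 / -0.6931472 ≈ 1.9434.

α ≈ 1.9434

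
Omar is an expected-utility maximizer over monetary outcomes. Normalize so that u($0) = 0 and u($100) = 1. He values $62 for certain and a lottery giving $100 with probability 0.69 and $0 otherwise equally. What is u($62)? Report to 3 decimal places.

By the standard-gamble method, u($62) is just the indifference probability on the best outcome: 0.69.

0.690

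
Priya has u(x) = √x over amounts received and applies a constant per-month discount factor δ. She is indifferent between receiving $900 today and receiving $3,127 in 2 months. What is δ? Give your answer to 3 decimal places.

δ ≈ 0.732

The payoff in 2 months is discounted by δ^2, so u(900) = δ^2·u(3127) and δ^2 = u(900)/u(3127).
Since u(x) = √x, δ^2 = √(900/3127) = 0.53648.
Taking the square root: δ = 0.53648^(1/2) ≈ 0.732.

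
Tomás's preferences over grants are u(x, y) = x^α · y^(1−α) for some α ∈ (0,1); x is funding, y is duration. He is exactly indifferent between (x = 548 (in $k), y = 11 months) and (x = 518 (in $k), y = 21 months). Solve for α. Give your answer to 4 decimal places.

Indifference: 548^α · 11^(1−α) = 518^α · 21^(1−α).
Rearrange to (548/518)^α = (21/11)^(1−α) and take logs: α·0.0563000 = (1−α)·0.6466272.
Thus α·(0.7029272) = 0.6466272, so α = 0.6466272/0.7029272 ≈ 0.9199.

α ≈ 0.9199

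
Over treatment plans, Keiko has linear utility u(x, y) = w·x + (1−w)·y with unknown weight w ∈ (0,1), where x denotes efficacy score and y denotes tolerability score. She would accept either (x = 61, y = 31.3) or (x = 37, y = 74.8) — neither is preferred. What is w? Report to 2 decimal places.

w = 0.64

Equating utilities: w·61 + (1−w)·31.3 = w·37 + (1−w)·74.8.
Collecting terms: w·24 = (1−w)·43.5.
Hence w = 43.5/(24+43.5) = 43.5/67.5 = 0.64.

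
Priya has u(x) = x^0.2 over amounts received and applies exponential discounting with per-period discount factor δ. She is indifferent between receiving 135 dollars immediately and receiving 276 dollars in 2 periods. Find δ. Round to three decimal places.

δ ≈ 0.931

The payoff in 2 periods is discounted by δ^2, so u(135) = δ^2·u(276) and δ^2 = u(135)/u(276).
With u(x) = x^0.2: δ^2 = 135^0.2/276^0.2 = (135/276)^0.2 = 0.86673.
Taking the square root: δ = 0.86673^(1/2) ≈ 0.931.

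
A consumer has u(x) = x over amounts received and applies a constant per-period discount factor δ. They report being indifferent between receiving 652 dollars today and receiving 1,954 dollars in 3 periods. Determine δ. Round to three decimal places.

δ ≈ 0.694

Indifference means u(652) = δ^3 · u(1954), so δ^3 = u(652)/u(1954).
With u(x) = x: δ^3 = 652/1954 = 0.33367.
Hence δ = (0.33367)^(1/3) = 0.69360.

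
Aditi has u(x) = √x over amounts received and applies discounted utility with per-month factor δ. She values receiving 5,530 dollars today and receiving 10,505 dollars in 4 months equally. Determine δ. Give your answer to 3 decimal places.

Equating discounted utilities: u(5530) = δ^4·u(10505) ⇒ δ^4 = u(5530)/u(10505).
Since u(x) = √x, δ^4 = √(5530/10505) = 0.72555.
So δ = 0.72555^(1/4) ≈ 0.923.

δ ≈ 0.923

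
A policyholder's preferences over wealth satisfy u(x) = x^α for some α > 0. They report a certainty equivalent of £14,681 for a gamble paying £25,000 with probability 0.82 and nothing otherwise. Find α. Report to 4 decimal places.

EU(lottery) = 0.82·25000^α + 0.18·0 = 0.82·25000^α.
Indifference: 14681^α = 0.82·25000^α, so (14681/25000)^α = 0.82.
Take logs: α = ln 0.82 / ln(14681/25000) ≈ 0.372803.

α ≈ 0.3728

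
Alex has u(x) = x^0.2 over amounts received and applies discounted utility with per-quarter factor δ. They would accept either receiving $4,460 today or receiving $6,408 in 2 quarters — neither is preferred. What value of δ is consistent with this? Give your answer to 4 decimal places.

δ ≈ 0.9644

Equating discounted utilities: u(4460) = δ^2·u(6408) ⇒ δ^2 = u(4460)/u(6408).
With u(x) = x^0.2: δ^2 = 4460^0.2/6408^0.2 = (4460/6408)^0.2 = 0.93008.
Hence δ = (0.93008)^(1/2) = 0.964409.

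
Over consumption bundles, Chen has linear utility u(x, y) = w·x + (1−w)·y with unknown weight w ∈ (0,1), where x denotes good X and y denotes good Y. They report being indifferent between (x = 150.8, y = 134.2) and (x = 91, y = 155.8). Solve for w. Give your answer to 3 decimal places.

u(150.8,134.2) = u(91,155.8) means w·150.8 + (1−w)·134.2 = w·91 + (1−w)·155.8.
Rearranging, 59.8·w − 21.6·(1−w) = 0.
The marginal rate of substitution is 21.6/59.8, so w = 21.6/(59.8+21.6) = 0.265.

w = 0.265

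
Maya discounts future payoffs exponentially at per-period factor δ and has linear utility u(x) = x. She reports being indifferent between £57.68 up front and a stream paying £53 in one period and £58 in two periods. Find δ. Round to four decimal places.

The stream is worth 53δ + 58δ² today, so 53δ + 58δ² = 57.68.
That is, 58δ² + 53δ − 57.68 = 0, a quadratic in δ.
The positive root is δ = [−53 + √(53² + 4·58·57.68)] / (2·58) = (−53 + 127.243)/116 ≈ 0.6400.

δ ≈ 0.6400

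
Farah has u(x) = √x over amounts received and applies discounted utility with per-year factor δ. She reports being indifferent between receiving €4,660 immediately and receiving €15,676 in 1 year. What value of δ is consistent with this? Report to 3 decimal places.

Indifference means u(4660) = δ · u(15676), so δ = u(4660)/u(15676).
Since u(x) = √x, δ = √(4660/15676) = 0.54522.

δ ≈ 0.545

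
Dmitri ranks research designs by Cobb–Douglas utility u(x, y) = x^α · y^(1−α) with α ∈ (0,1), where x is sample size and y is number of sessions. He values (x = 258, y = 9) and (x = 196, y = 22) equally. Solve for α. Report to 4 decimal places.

Set the two utilities equal: 258^α·9^(1−α) = 196^α·22^(1−α).
(258/196)^α = (22/9)^(1−α); take logs: α·ln(258/196) = (1−α)·ln(22/9), i.e. α·0.2748449 = (1−α)·0.8938179.
Thus α·(1.1686628) = 0.8938179, so α = 0.8938179/1.1686628 ≈ 0.7648.

α ≈ 0.7648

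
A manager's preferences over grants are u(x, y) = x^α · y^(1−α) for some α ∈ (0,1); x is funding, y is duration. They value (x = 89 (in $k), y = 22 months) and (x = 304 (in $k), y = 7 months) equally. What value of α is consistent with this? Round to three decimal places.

Indifference: 89^α · 22^(1−α) = 304^α · 7^(1−α).
(89/304)^α = (7/22)^(1−α); take logs: α·ln(89/304) = (1−α)·ln(7/22), i.e. α·-1.228391 = (1−α)·-1.145132.
With A = -1.228391 and B = -1.145132: α·A = (1−α)·B, so α = B/(A+B) = -1.145132/-2.373523 ≈ 0.482.

α ≈ 0.482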